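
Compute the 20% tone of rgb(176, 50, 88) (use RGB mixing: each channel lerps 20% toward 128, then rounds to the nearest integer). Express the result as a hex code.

#a64260

A 20% tone moves each channel 20% toward 128:
  R: 176 + 0.2×(128−176) = 176 − 9.6 = 166.4 → 166
  G: 50 + 0.2×(128−50) = 50 + 15.6 = 65.6 → 66
  B: 88 + 0.2×(128−88) = 88 + 8 = 96 → 96
rgb(166, 66, 96) = #a64260.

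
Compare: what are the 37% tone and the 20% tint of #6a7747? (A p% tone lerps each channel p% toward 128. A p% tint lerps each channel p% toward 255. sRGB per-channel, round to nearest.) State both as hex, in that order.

#727a5c, #88926c

#6a7747 is rgb(106, 119, 71).
37% tone:
  R: 106 + 0.37×(128−106) = 106 + 8.14 = 114.14 → 114
  G: 119 + 0.37×(128−119) = 119 + 3.33 = 122.33 → 122
  B: 71 + 21.09 = 92.09 → 92
  → #727a5c
20% tint:
  R: 106 + 0.2×(255−106) = 106 + 29.8 = 135.8 → 136
  G: 119 + 27.2 = 146.2 → 146
  B: 71 + 36.8 = 107.8 → 108
  → #88926c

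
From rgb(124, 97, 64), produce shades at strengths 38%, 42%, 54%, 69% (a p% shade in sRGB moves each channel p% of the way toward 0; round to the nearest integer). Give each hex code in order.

38%: (124 − 47.12 = 76.88→77, 97 − 36.86 = 60.14→60, 64 − 24.32 = 39.68→40) → #4D3C28
42%: (124 − 52.08 = 71.92→72, 97 − 40.74 = 56.26→56, 64 − 26.88 = 37.12→37) → #483825
54%: (124 − 66.96 = 57.04→57, 97 − 52.38 = 44.62→45, 64 − 34.56 = 29.44→29) → #392D1D
69%: (124 − 85.56 = 38.44→38, 97 − 66.93 = 30.07→30, 64 − 44.16 = 19.84→20) → #261E14

#4D3C28, #483825, #392D1D, #261E14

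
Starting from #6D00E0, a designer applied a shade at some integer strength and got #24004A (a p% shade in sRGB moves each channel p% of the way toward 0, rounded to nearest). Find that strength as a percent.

67%

#6D00E0 is rgb(109, 0, 224); #24004A is rgb(36, 0, 74).
On the B channel (widest range): 74 ≈ 224 + (p/100)(0 − 224), so p ≈ 100×(74 − 224)/(0 − 224) = -15000/-224 = 66.96.
p = 67 reproduces all three channels after rounding.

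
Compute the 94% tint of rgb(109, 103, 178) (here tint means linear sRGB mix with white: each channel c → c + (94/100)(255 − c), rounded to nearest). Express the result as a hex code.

Lerp each channel 94% toward 255:
  R: 109 + 0.94×(255−109) = 109 + 137.24 = 246.24 → 246
  G: 103 + 0.94×(255−103) = 103 + 142.88 = 245.88 → 246
  B: 178 + 0.94×(255−178) = 178 + 72.38 = 250.38 → 250
rgb(246, 246, 250) = #f6f6fa.

#f6f6fa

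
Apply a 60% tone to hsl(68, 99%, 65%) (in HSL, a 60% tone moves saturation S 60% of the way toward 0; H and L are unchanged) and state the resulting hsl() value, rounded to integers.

S moves 60% from 99 toward 0: 99 − 59.4 = 39.6 → 40.
H and L are unchanged.

hsl(68, 40%, 65%)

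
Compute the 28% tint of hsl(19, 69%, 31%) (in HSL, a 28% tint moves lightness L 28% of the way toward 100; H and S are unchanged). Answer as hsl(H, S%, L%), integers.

L moves 28% from 31 toward 100: 31 + 19.32 = 50.32 → 50.
H and S are unchanged.

hsl(19, 69%, 50%)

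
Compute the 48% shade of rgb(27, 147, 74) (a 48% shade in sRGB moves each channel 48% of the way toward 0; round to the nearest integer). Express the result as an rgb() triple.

Lerp each channel 48% toward 0:
  R: 27 − 12.96 = 14.04 → 14
  G: 147 + 0.48×(0−147) = 147 − 70.56 = 76.44 → 76
  B: 74 + 0.48×(0−74) = 74 − 35.52 = 38.48 → 38

rgb(14, 76, 38)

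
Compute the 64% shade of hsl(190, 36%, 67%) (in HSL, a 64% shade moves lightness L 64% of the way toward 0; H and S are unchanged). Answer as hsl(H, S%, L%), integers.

L moves 64% from 67 toward 0: 67 − 42.88 = 24.12 → 24.
H and S are unchanged.

hsl(190, 36%, 24%)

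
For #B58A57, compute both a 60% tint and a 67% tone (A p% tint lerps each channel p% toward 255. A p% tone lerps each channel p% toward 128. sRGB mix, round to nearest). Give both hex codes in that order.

#B58A57 is rgb(181, 138, 87).
60% tint:
  R: 181 + 0.6×(255−181) = 181 + 44.4 = 225.4 → 225
  G: 138 + 70.2 = 208.2 → 208
  B: 87 + 0.6×(255−87) = 87 + 100.8 = 187.8 → 188
  → #E1D0BC
67% tone:
  R: 181 + 0.67×(128−181) = 181 − 35.51 = 145.49 → 145
  G: 138 + 0.67×(128−138) = 138 − 6.7 = 131.3 → 131
  B: 87 + 0.67×(128−87) = 87 + 27.47 = 114.47 → 114
  → #918372

#E1D0BC, #918372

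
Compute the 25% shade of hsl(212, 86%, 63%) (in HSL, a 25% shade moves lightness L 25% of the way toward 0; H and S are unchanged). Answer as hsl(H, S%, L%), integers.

hsl(212, 86%, 47%)

L moves 25% from 63 toward 0: 63 − 15.75 = 47.25 → 47.
H and S are unchanged.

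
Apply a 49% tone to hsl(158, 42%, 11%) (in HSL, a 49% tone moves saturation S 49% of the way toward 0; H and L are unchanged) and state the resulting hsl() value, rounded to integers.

S moves 49% from 42 toward 0: 42 − 20.58 = 21.42 → 21.
H and L are unchanged.

hsl(158, 21%, 11%)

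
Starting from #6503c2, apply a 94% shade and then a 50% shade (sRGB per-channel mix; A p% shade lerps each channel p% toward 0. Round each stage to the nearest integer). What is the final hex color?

#6503c2 is rgb(101, 3, 194).
Lerp each channel 94% toward 0:
  R: 101 + 0.94×(0−101) = 101 − 94.94 = 6.06 → 6
  G: 3 + 0.94×(0−3) = 3 − 2.82 = 0.18 → 0
  B: 194 + 0.94×(0−194) = 194 − 182.36 = 11.64 → 12
After the shade: rgb(6, 0, 12) = #06000c.
A 50% shade moves each channel 50% toward 0:
  R: 6 + 0.5×(0−6) = 6 − 3 = 3 → 3
  G: 0 + 0 = 0 → 0
  B: 12 + 0.5×(0−12) = 12 − 6 = 6 → 6
rgb(3, 0, 6) = #030006.

#030006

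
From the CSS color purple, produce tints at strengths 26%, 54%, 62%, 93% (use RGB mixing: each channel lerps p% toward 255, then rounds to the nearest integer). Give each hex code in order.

#A142A1, #C58AC5, #CF9ECF, #F6EDF6

CSS purple is rgb(128, 0, 128).
26%: (128 + 33.02 = 161.02→161, 0 + 66.3 = 66.3→66, 128 + 33.02 = 161.02→161) → #A142A1
54%: (128 + 68.58 = 196.58→197, 0 + 137.7 = 137.7→138, 128 + 68.58 = 196.58→197) → #C58AC5
62%: (128 + 78.74 = 206.74→207, 0 + 158.1 = 158.1→158, 128 + 78.74 = 206.74→207) → #CF9ECF
93%: (128 + 118.11 = 246.11→246, 0 + 237.15 = 237.15→237, 128 + 118.11 = 246.11→246) → #F6EDF6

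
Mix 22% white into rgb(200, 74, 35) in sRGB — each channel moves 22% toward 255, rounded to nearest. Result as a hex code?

#d47253

Lerp each channel 22% toward 255:
  R: 200 + 12.1 = 212.1 → 212
  G: 74 + 0.22×(255−74) = 74 + 39.82 = 113.82 → 114
  B: 35 + 0.22×(255−35) = 35 + 48.4 = 83.4 → 83
rgb(212, 114, 83) = #d47253.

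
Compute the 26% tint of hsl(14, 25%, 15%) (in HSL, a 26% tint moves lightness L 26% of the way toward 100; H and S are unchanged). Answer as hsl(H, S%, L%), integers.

hsl(14, 25%, 37%)

L moves 26% from 15 toward 100: 15 + 22.1 = 37.1 → 37.
H and S are unchanged.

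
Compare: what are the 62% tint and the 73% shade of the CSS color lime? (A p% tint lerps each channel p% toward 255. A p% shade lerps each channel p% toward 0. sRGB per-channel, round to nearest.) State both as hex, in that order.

CSS lime is rgb(0, 255, 0).
62% tint:
  R: 0 + 0.62×(255−0) = 0 + 158.1 = 158.1 → 158
  G: 255 + 0.62×(255−255) = 255 + 0 = 255 → 255
  B: 0 + 158.1 = 158.1 → 158
  → #9EFF9E
73% shade:
  R: 0 + 0.73×(0−0) = 0 + 0 = 0 → 0
  G: 255 − 186.15 = 68.85 → 69
  B: 0 + 0 = 0 → 0
  → #004500

#9EFF9E, #004500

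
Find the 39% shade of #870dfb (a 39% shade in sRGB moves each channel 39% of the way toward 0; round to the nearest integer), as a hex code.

#520899

#870dfb is rgb(135, 13, 251).
Lerp each channel 39% toward 0:
  R: 135 + 0.39×(0−135) = 135 − 52.65 = 82.35 → 82
  G: 13 + 0.39×(0−13) = 13 − 5.07 = 7.93 → 8
  B: 251 + 0.39×(0−251) = 251 − 97.89 = 153.11 → 153
rgb(82, 8, 153) = #520899.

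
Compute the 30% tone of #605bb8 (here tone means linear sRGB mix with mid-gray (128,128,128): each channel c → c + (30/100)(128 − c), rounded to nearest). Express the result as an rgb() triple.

#605bb8 is rgb(96, 91, 184).
Lerp each channel 30% toward 128:
  R: 96 + 0.3×(128−96) = 96 + 9.6 = 105.6 → 106
  G: 91 + 0.3×(128−91) = 91 + 11.1 = 102.1 → 102
  B: 184 + 0.3×(128−184) = 184 − 16.8 = 167.2 → 167

rgb(106, 102, 167)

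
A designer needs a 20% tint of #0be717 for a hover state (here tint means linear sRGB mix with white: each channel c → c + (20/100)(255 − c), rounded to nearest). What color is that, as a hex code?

#3cec45

#0be717 is rgb(11, 231, 23).
Per channel, c → c + 0.2(255 − c):
  R: 11 + 0.2×(255−11) = 11 + 48.8 = 59.8 → 60
  G: 231 + 4.8 = 235.8 → 236
  B: 23 + 0.2×(255−23) = 23 + 46.4 = 69.4 → 69
rgb(60, 236, 69) = #3cec45.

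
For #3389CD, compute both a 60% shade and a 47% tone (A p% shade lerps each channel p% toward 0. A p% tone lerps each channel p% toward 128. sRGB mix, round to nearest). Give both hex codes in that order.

#3389CD is rgb(51, 137, 205).
60% shade:
  R: 51 + 0.6×(0−51) = 51 − 30.6 = 20.4 → 20
  G: 137 − 82.2 = 54.8 → 55
  B: 205 + 0.6×(0−205) = 205 − 123 = 82 → 82
  → #143752
47% tone:
  R: 51 + 0.47×(128−51) = 51 + 36.19 = 87.19 → 87
  G: 137 − 4.23 = 132.77 → 133
  B: 205 − 36.19 = 168.81 → 169
  → #5785A9

#143752, #5785A9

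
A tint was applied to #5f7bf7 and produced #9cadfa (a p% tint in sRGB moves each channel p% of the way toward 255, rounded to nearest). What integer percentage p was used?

#5f7bf7 is rgb(95, 123, 247); #9cadfa is rgb(156, 173, 250).
On the R channel (widest range): 156 ≈ 95 + (p/100)(255 − 95), so p ≈ 100×(156 − 95)/(255 − 95) = 6100/160 = 38.12.
p = 38 reproduces all three channels after rounding.

38%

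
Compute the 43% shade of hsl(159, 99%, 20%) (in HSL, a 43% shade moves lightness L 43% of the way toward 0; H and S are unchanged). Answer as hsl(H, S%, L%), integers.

hsl(159, 99%, 11%)

L moves 43% from 20 toward 0: 20 − 8.6 = 11.4 → 11.
H and S are unchanged.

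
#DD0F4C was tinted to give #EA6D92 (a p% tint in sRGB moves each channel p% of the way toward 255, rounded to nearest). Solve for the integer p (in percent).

#DD0F4C is rgb(221, 15, 76); #EA6D92 is rgb(234, 109, 146).
On the G channel (widest range): 109 ≈ 15 + (p/100)(255 − 15), so p ≈ 100×(109 − 15)/(255 − 15) = 9400/240 = 39.17.
p = 39 reproduces all three channels after rounding.

39%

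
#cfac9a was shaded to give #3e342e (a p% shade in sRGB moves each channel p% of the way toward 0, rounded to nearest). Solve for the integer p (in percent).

70%

#cfac9a is rgb(207, 172, 154); #3e342e is rgb(62, 52, 46).
On the R channel (widest range): 62 ≈ 207 + (p/100)(0 − 207), so p ≈ 100×(62 − 207)/(0 − 207) = -14500/-207 = 70.05.
p = 70 reproduces all three channels after rounding.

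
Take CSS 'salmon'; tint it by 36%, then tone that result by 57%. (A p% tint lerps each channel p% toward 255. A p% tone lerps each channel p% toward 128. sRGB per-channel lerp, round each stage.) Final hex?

#b59490

CSS salmon is rgb(250, 128, 114).
Lerp each channel 36% toward 255:
  R: 250 + 1.8 = 251.8 → 252
  G: 128 + 0.36×(255−128) = 128 + 45.72 = 173.72 → 174
  B: 114 + 50.76 = 164.76 → 165
After the tint: rgb(252, 174, 165) = #fcaea5.
Lerp each channel 57% toward 128:
  R: 252 + 0.57×(128−252) = 252 − 70.68 = 181.32 → 181
  G: 174 + 0.57×(128−174) = 174 − 26.22 = 147.78 → 148
  B: 165 + 0.57×(128−165) = 165 − 21.09 = 143.91 → 144
rgb(181, 148, 144) = #b59490.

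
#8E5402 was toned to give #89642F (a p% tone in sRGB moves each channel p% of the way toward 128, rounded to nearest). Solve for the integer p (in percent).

36%

#8E5402 is rgb(142, 84, 2); #89642F is rgb(137, 100, 47).
On the B channel (widest range): 47 ≈ 2 + (p/100)(128 − 2), so p ≈ 100×(47 − 2)/(128 − 2) = 4500/126 = 35.71.
p = 36 reproduces all three channels after rounding.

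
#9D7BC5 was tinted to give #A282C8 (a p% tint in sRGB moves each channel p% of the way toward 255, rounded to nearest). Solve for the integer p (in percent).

5%

#9D7BC5 is rgb(157, 123, 197); #A282C8 is rgb(162, 130, 200).
On the G channel (widest range): 130 ≈ 123 + (p/100)(255 − 123), so p ≈ 100×(130 − 123)/(255 − 123) = 700/132 = 5.30.
p = 5 reproduces all three channels after rounding.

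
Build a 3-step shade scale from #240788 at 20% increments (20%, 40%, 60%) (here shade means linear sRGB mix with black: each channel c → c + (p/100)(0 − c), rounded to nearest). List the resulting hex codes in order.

#1d066d, #160452, #0e0336

#240788 is rgb(36, 7, 136).
20%: (36 − 7.2 = 28.8→29, 7 − 1.4 = 5.6→6, 136 − 27.2 = 108.8→109) → #1d066d
40%: (36 − 14.4 = 21.6→22, 7 − 2.8 = 4.2→4, 136 − 54.4 = 81.6→82) → #160452
60%: (36 − 21.6 = 14.4→14, 7 − 4.2 = 2.8→3, 136 − 81.6 = 54.4→54) → #0e0336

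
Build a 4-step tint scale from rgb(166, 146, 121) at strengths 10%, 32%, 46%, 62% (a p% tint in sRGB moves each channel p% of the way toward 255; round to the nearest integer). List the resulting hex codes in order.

10%: (166 + 8.9 = 174.9→175, 146 + 10.9 = 156.9→157, 121 + 13.4 = 134.4→134) → #AF9D86
32%: (166 + 28.48 = 194.48→194, 146 + 34.88 = 180.88→181, 121 + 42.88 = 163.88→164) → #C2B5A4
46%: (166 + 40.94 = 206.94→207, 146 + 50.14 = 196.14→196, 121 + 61.64 = 182.64→183) → #CFC4B7
62%: (166 + 55.18 = 221.18→221, 146 + 67.58 = 213.58→214, 121 + 83.08 = 204.08→204) → #DDD6CC

#AF9D86, #C2B5A4, #CFC4B7, #DDD6CC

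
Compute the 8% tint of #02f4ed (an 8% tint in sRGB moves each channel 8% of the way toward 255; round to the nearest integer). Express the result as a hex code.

#16f5ee

#02f4ed is rgb(2, 244, 237).
An 8% tint moves each channel 8% toward 255:
  R: 2 + 0.08×(255−2) = 2 + 20.24 = 22.24 → 22
  G: 244 + 0.88 = 244.88 → 245
  B: 237 + 0.08×(255−237) = 237 + 1.44 = 238.44 → 238
rgb(22, 245, 238) = #16f5ee.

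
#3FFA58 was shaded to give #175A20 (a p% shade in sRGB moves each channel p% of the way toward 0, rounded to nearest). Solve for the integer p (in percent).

#3FFA58 is rgb(63, 250, 88); #175A20 is rgb(23, 90, 32).
On the G channel (widest range): 90 ≈ 250 + (p/100)(0 − 250), so p ≈ 100×(90 − 250)/(0 − 250) = -16000/-250 = 64.00.
p = 64 reproduces all three channels after rounding.

64%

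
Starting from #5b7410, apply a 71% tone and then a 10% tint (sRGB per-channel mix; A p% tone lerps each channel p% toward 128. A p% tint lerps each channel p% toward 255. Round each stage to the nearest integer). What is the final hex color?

#838a70

#5b7410 is rgb(91, 116, 16).
Per channel, c → c + 0.71(128 − c):
  R: 91 + 0.71×(128−91) = 91 + 26.27 = 117.27 → 117
  G: 116 + 0.71×(128−116) = 116 + 8.52 = 124.52 → 125
  B: 16 + 79.52 = 95.52 → 96
After the tone: rgb(117, 125, 96) = #757d60.
A 10% tint moves each channel 10% toward 255:
  R: 117 + 0.1×(255−117) = 117 + 13.8 = 130.8 → 131
  G: 125 + 13 = 138 → 138
  B: 96 + 0.1×(255−96) = 96 + 15.9 = 111.9 → 112
rgb(131, 138, 112) = #838a70.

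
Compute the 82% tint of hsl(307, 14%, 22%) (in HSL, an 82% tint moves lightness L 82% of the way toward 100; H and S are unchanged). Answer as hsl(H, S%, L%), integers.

hsl(307, 14%, 86%)

L moves 82% from 22 toward 100: 22 + 63.96 = 85.96 → 86.
H and S are unchanged.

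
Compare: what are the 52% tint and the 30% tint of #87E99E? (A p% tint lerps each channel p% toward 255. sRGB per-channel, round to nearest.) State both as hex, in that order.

#87E99E is rgb(135, 233, 158).
52% tint:
  R: 135 + 0.52×(255−135) = 135 + 62.4 = 197.4 → 197
  G: 233 + 0.52×(255−233) = 233 + 11.44 = 244.44 → 244
  B: 158 + 50.44 = 208.44 → 208
  → #C5F4D0
30% tint:
  R: 135 + 0.3×(255−135) = 135 + 36 = 171 → 171
  G: 233 + 0.3×(255−233) = 233 + 6.6 = 239.6 → 240
  B: 158 + 0.3×(255−158) = 158 + 29.1 = 187.1 → 187
  → #ABF0BB

#C5F4D0, #ABF0BB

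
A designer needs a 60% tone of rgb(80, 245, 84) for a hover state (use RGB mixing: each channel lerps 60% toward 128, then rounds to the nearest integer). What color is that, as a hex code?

A 60% tone moves each channel 60% toward 128:
  R: 80 + 28.8 = 108.8 → 109
  G: 245 + 0.6×(128−245) = 245 − 70.2 = 174.8 → 175
  B: 84 + 26.4 = 110.4 → 110
rgb(109, 175, 110) = #6DAF6E.

#6DAF6E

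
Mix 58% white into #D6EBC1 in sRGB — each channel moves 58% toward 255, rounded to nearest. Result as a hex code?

#D6EBC1 is rgb(214, 235, 193).
Per channel, c → c + 0.58(255 − c):
  R: 214 + 0.58×(255−214) = 214 + 23.78 = 237.78 → 238
  G: 235 + 11.6 = 246.6 → 247
  B: 193 + 35.96 = 228.96 → 229
rgb(238, 247, 229) = #EEF7E5.

#EEF7E5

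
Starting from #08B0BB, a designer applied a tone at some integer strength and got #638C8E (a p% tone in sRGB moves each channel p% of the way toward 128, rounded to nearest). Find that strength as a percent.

#08B0BB is rgb(8, 176, 187); #638C8E is rgb(99, 140, 142).
On the R channel (widest range): 99 ≈ 8 + (p/100)(128 − 8), so p ≈ 100×(99 − 8)/(128 − 8) = 9100/120 = 75.83.
p = 76 reproduces all three channels after rounding.

76%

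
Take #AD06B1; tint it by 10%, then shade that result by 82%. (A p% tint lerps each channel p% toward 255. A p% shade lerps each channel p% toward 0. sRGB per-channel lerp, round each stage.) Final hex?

#210621

#AD06B1 is rgb(173, 6, 177).
A 10% tint moves each channel 10% toward 255:
  R: 173 + 0.1×(255−173) = 173 + 8.2 = 181.2 → 181
  G: 6 + 0.1×(255−6) = 6 + 24.9 = 30.9 → 31
  B: 177 + 7.8 = 184.8 → 185
After the tint: rgb(181, 31, 185) = #B51FB9.
An 82% shade moves each channel 82% toward 0:
  R: 181 + 0.82×(0−181) = 181 − 148.42 = 32.58 → 33
  G: 31 + 0.82×(0−31) = 31 − 25.42 = 5.58 → 6
  B: 185 + 0.82×(0−185) = 185 − 151.7 = 33.3 → 33
rgb(33, 6, 33) = #210621.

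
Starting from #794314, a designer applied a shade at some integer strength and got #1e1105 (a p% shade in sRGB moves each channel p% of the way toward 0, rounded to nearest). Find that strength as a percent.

75%

#794314 is rgb(121, 67, 20); #1e1105 is rgb(30, 17, 5).
On the R channel (widest range): 30 ≈ 121 + (p/100)(0 − 121), so p ≈ 100×(30 − 121)/(0 − 121) = -9100/-121 = 75.21.
p = 75 reproduces all three channels after rounding.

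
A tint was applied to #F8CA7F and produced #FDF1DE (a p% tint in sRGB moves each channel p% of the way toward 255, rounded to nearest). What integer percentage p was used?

74%

#F8CA7F is rgb(248, 202, 127); #FDF1DE is rgb(253, 241, 222).
On the B channel (widest range): 222 ≈ 127 + (p/100)(255 − 127), so p ≈ 100×(222 − 127)/(255 − 127) = 9500/128 = 74.22.
p = 74 reproduces all three channels after rounding.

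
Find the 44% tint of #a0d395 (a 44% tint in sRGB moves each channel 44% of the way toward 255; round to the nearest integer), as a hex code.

#a0d395 is rgb(160, 211, 149).
Lerp each channel 44% toward 255:
  R: 160 + 0.44×(255−160) = 160 + 41.8 = 201.8 → 202
  G: 211 + 19.36 = 230.36 → 230
  B: 149 + 0.44×(255−149) = 149 + 46.64 = 195.64 → 196
rgb(202, 230, 196) = #cae6c4.

#cae6c4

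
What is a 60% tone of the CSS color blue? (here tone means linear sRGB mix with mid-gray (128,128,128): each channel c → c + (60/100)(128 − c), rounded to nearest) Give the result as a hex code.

#4d4db3

CSS blue is rgb(0, 0, 255).
Lerp each channel 60% toward 128:
  R: 0 + 0.6×(128−0) = 0 + 76.8 = 76.8 → 77
  G: 0 + 0.6×(128−0) = 0 + 76.8 = 76.8 → 77
  B: 255 + 0.6×(128−255) = 255 − 76.2 = 178.8 → 179
rgb(77, 77, 179) = #4d4db3.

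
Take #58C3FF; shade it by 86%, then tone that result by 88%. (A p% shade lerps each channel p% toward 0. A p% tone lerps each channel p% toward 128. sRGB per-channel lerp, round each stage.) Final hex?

#727475

#58C3FF is rgb(88, 195, 255).
Per channel, c → c + 0.86(0 − c):
  R: 88 − 75.68 = 12.32 → 12
  G: 195 + 0.86×(0−195) = 195 − 167.7 = 27.3 → 27
  B: 255 − 219.3 = 35.7 → 36
After the shade: rgb(12, 27, 36) = #0C1B24.
Per channel, c → c + 0.88(128 − c):
  R: 12 + 102.08 = 114.08 → 114
  G: 27 + 88.88 = 115.88 → 116
  B: 36 + 80.96 = 116.96 → 117
rgb(114, 116, 117) = #727475.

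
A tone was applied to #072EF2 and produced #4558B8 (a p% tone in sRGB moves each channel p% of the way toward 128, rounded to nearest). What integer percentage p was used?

#072EF2 is rgb(7, 46, 242); #4558B8 is rgb(69, 88, 184).
On the R channel (widest range): 69 ≈ 7 + (p/100)(128 − 7), so p ≈ 100×(69 − 7)/(128 − 7) = 6200/121 = 51.24.
p = 51 reproduces all three channels after rounding.

51%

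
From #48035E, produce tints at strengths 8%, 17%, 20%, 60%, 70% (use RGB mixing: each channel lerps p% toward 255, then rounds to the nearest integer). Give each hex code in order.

#57176B, #672E79, #6D357E, #B69ABF, #C8B3CF

#48035E is rgb(72, 3, 94).
8%: (72 + 14.64 = 86.64→87, 3 + 20.16 = 23.16→23, 94 + 12.88 = 106.88→107) → #57176B
17%: (72 + 31.11 = 103.11→103, 3 + 42.84 = 45.84→46, 94 + 27.37 = 121.37→121) → #672E79
20%: (72 + 36.6 = 108.6→109, 3 + 50.4 = 53.4→53, 94 + 32.2 = 126.2→126) → #6D357E
60%: (72 + 109.8 = 181.8→182, 3 + 151.2 = 154.2→154, 94 + 96.6 = 190.6→191) → #B69ABF
70%: (72 + 128.1 = 200.1→200, 3 + 176.4 = 179.4→179, 94 + 112.7 = 206.7→207) → #C8B3CF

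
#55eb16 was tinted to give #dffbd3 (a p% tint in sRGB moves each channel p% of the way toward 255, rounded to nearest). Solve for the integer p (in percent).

#55eb16 is rgb(85, 235, 22); #dffbd3 is rgb(223, 251, 211).
On the B channel (widest range): 211 ≈ 22 + (p/100)(255 − 22), so p ≈ 100×(211 − 22)/(255 − 22) = 18900/233 = 81.12.
p = 81 reproduces all three channels after rounding.

81%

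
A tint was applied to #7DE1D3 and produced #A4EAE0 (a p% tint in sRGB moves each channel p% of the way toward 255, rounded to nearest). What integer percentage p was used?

30%

#7DE1D3 is rgb(125, 225, 211); #A4EAE0 is rgb(164, 234, 224).
On the R channel (widest range): 164 ≈ 125 + (p/100)(255 − 125), so p ≈ 100×(164 − 125)/(255 − 125) = 3900/130 = 30.00.
p = 30 reproduces all three channels after rounding.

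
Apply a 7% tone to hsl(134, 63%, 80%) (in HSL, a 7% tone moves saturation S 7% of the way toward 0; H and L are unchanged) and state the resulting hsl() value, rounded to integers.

S moves 7% from 63 toward 0: 63 − 4.41 = 58.59 → 59.
H and L are unchanged.

hsl(134, 59%, 80%)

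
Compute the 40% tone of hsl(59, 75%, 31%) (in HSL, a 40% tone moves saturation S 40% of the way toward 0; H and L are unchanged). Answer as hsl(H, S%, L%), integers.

S moves 40% from 75 toward 0: 75 − 30 = 45 → 45.
H and L are unchanged.

hsl(59, 45%, 31%)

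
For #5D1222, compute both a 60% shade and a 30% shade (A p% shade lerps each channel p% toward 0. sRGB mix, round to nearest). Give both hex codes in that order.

#25070E, #410D18

#5D1222 is rgb(93, 18, 34).
60% shade:
  R: 93 + 0.6×(0−93) = 93 − 55.8 = 37.2 → 37
  G: 18 + 0.6×(0−18) = 18 − 10.8 = 7.2 → 7
  B: 34 − 20.4 = 13.6 → 14
  → #25070E
30% shade:
  R: 93 + 0.3×(0−93) = 93 − 27.9 = 65.1 → 65
  G: 18 + 0.3×(0−18) = 18 − 5.4 = 12.6 → 13
  B: 34 + 0.3×(0−34) = 34 − 10.2 = 23.8 → 24
  → #410D18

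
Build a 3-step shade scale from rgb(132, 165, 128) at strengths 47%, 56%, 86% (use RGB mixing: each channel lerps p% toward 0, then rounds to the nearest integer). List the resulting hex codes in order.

#465744, #3a4938, #121712

47%: (132 − 62.04 = 69.96→70, 165 − 77.55 = 87.45→87, 128 − 60.16 = 67.84→68) → #465744
56%: (132 − 73.92 = 58.08→58, 165 − 92.4 = 72.6→73, 128 − 71.68 = 56.32→56) → #3a4938
86%: (132 − 113.52 = 18.48→18, 165 − 141.9 = 23.1→23, 128 − 110.08 = 17.92→18) → #121712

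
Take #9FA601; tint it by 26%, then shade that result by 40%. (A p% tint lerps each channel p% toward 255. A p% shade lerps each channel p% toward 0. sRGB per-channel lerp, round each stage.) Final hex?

#9FA601 is rgb(159, 166, 1).
Per channel, c → c + 0.26(255 − c):
  R: 159 + 24.96 = 183.96 → 184
  G: 166 + 23.14 = 189.14 → 189
  B: 1 + 66.04 = 67.04 → 67
After the tint: rgb(184, 189, 67) = #B8BD43.
A 40% shade moves each channel 40% toward 0:
  R: 184 + 0.4×(0−184) = 184 − 73.6 = 110.4 → 110
  G: 189 + 0.4×(0−189) = 189 − 75.6 = 113.4 → 113
  B: 67 − 26.8 = 40.2 → 40
rgb(110, 113, 40) = #6E7128.

#6E7128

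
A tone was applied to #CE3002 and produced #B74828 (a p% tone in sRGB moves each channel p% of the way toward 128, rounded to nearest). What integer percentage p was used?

#CE3002 is rgb(206, 48, 2); #B74828 is rgb(183, 72, 40).
On the B channel (widest range): 40 ≈ 2 + (p/100)(128 − 2), so p ≈ 100×(40 − 2)/(128 − 2) = 3800/126 = 30.16.
p = 30 reproduces all three channels after rounding.

30%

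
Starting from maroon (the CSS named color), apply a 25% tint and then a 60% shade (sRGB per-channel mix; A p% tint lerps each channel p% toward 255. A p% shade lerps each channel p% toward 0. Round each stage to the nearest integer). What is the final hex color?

#401a1a

CSS maroon is rgb(128, 0, 0).
Per channel, c → c + 0.25(255 − c):
  R: 128 + 31.75 = 159.75 → 160
  G: 0 + 0.25×(255−0) = 0 + 63.75 = 63.75 → 64
  B: 0 + 0.25×(255−0) = 0 + 63.75 = 63.75 → 64
After the tint: rgb(160, 64, 64) = #a04040.
Per channel, c → c + 0.6(0 − c):
  R: 160 + 0.6×(0−160) = 160 − 96 = 64 → 64
  G: 64 + 0.6×(0−64) = 64 − 38.4 = 25.6 → 26
  B: 64 + 0.6×(0−64) = 64 − 38.4 = 25.6 → 26
rgb(64, 26, 26) = #401a1a.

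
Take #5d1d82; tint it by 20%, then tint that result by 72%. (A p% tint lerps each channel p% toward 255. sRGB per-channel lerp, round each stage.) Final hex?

#dbcce3

#5d1d82 is rgb(93, 29, 130).
A 20% tint moves each channel 20% toward 255:
  R: 93 + 32.4 = 125.4 → 125
  G: 29 + 0.2×(255−29) = 29 + 45.2 = 74.2 → 74
  B: 130 + 0.2×(255−130) = 130 + 25 = 155 → 155
After the tint: rgb(125, 74, 155) = #7d4a9b.
Lerp each channel 72% toward 255:
  R: 125 + 0.72×(255−125) = 125 + 93.6 = 218.6 → 219
  G: 74 + 0.72×(255−74) = 74 + 130.32 = 204.32 → 204
  B: 155 + 0.72×(255−155) = 155 + 72 = 227 → 227
rgb(219, 204, 227) = #dbcce3.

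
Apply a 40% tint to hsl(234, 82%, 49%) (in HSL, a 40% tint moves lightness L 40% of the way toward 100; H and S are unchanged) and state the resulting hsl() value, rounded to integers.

L moves 40% from 49 toward 100: 49 + 20.4 = 69.4 → 69.
H and S are unchanged.

hsl(234, 82%, 69%)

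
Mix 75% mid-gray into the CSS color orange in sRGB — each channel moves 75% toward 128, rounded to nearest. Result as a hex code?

#A08960

CSS orange is rgb(255, 165, 0).
A 75% tone moves each channel 75% toward 128:
  R: 255 + 0.75×(128−255) = 255 − 95.25 = 159.75 → 160
  G: 165 − 27.75 = 137.25 → 137
  B: 0 + 0.75×(128−0) = 0 + 96 = 96 → 96
rgb(160, 137, 96) = #A08960.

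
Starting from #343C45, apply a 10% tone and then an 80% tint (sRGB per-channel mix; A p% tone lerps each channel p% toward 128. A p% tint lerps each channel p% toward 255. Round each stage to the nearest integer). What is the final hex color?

#D8D9DB

#343C45 is rgb(52, 60, 69).
Per channel, c → c + 0.1(128 − c):
  R: 52 + 0.1×(128−52) = 52 + 7.6 = 59.6 → 60
  G: 60 + 0.1×(128−60) = 60 + 6.8 = 66.8 → 67
  B: 69 + 0.1×(128−69) = 69 + 5.9 = 74.9 → 75
After the tone: rgb(60, 67, 75) = #3C434B.
An 80% tint moves each channel 80% toward 255:
  R: 60 + 0.8×(255−60) = 60 + 156 = 216 → 216
  G: 67 + 150.4 = 217.4 → 217
  B: 75 + 0.8×(255−75) = 75 + 144 = 219 → 219
rgb(216, 217, 219) = #D8D9DB.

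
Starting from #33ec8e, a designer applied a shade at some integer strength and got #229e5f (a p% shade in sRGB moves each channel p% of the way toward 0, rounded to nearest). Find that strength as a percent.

#33ec8e is rgb(51, 236, 142); #229e5f is rgb(34, 158, 95).
On the G channel (widest range): 158 ≈ 236 + (p/100)(0 − 236), so p ≈ 100×(158 − 236)/(0 − 236) = -7800/-236 = 33.05.
p = 33 reproduces all three channels after rounding.

33%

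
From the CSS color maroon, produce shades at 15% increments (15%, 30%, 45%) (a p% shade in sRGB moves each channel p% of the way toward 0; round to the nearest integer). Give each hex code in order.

#6D0000, #5A0000, #460000

CSS maroon is rgb(128, 0, 0).
15%: (128 − 19.2 = 108.8→109, 0→0, 0→0) → #6D0000
30%: (128 − 38.4 = 89.6→90, 0→0, 0→0) → #5A0000
45%: (128 − 57.6 = 70.4→70, 0→0, 0→0) → #460000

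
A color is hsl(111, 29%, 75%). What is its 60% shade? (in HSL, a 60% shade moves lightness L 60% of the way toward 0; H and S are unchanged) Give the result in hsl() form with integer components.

hsl(111, 29%, 30%)

L moves 60% from 75 toward 0: 75 − 45 = 30 → 30.
H and S are unchanged.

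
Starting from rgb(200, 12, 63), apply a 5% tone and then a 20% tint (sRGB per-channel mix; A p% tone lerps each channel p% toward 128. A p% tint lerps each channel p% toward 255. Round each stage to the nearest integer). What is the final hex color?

Per channel, c → c + 0.05(128 − c):
  R: 200 + 0.05×(128−200) = 200 − 3.6 = 196.4 → 196
  G: 12 + 0.05×(128−12) = 12 + 5.8 = 17.8 → 18
  B: 63 + 0.05×(128−63) = 63 + 3.25 = 66.25 → 66
After the tone: rgb(196, 18, 66) = #c41242.
Lerp each channel 20% toward 255:
  R: 196 + 0.2×(255−196) = 196 + 11.8 = 207.8 → 208
  G: 18 + 0.2×(255−18) = 18 + 47.4 = 65.4 → 65
  B: 66 + 0.2×(255−66) = 66 + 37.8 = 103.8 → 104
rgb(208, 65, 104) = #d04168.

#d04168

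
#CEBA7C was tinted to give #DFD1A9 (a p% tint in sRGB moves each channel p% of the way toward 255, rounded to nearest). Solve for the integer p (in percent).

34%

#CEBA7C is rgb(206, 186, 124); #DFD1A9 is rgb(223, 209, 169).
On the B channel (widest range): 169 ≈ 124 + (p/100)(255 − 124), so p ≈ 100×(169 − 124)/(255 − 124) = 4500/131 = 34.35.
p = 34 reproduces all three channels after rounding.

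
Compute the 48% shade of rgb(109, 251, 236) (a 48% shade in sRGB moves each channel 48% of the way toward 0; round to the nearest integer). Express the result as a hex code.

Lerp each channel 48% toward 0:
  R: 109 + 0.48×(0−109) = 109 − 52.32 = 56.68 → 57
  G: 251 + 0.48×(0−251) = 251 − 120.48 = 130.52 → 131
  B: 236 + 0.48×(0−236) = 236 − 113.28 = 122.72 → 123
rgb(57, 131, 123) = #39837B.

#39837B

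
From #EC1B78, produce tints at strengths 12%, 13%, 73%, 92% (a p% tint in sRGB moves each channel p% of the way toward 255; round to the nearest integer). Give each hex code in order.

#EE3688, #EE398A, #FAC1DB, #FDEDF4

#EC1B78 is rgb(236, 27, 120).
12%: (236 + 2.28 = 238.28→238, 27 + 27.36 = 54.36→54, 120 + 16.2 = 136.2→136) → #EE3688
13%: (236 + 2.47 = 238.47→238, 27 + 29.64 = 56.64→57, 120 + 17.55 = 137.55→138) → #EE398A
73%: (236 + 13.87 = 249.87→250, 27 + 166.44 = 193.44→193, 120 + 98.55 = 218.55→219) → #FAC1DB
92%: (236 + 17.48 = 253.48→253, 27 + 209.76 = 236.76→237, 120 + 124.2 = 244.2→244) → #FDEDF4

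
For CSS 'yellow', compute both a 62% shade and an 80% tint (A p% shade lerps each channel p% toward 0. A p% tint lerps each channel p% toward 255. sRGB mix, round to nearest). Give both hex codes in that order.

CSS yellow is rgb(255, 255, 0).
62% shade:
  R: 255 − 158.1 = 96.9 → 97
  G: 255 − 158.1 = 96.9 → 97
  B: 0 + 0.62×(0−0) = 0 + 0 = 0 → 0
  → #616100
80% tint:
  R: 255 + 0.8×(255−255) = 255 + 0 = 255 → 255
  G: 255 + 0.8×(255−255) = 255 + 0 = 255 → 255
  B: 0 + 204 = 204 → 204
  → #ffffcc

#616100, #ffffcc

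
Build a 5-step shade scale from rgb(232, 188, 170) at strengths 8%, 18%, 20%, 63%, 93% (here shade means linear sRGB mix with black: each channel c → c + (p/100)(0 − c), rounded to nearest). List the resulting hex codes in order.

#D5AD9C, #BE9A8B, #BA9688, #56463F, #100D0C

8%: (232 − 18.56 = 213.44→213, 188 − 15.04 = 172.96→173, 170 − 13.6 = 156.4→156) → #D5AD9C
18%: (232 − 41.76 = 190.24→190, 188 − 33.84 = 154.16→154, 170 − 30.6 = 139.4→139) → #BE9A8B
20%: (232 − 46.4 = 185.6→186, 188 − 37.6 = 150.4→150, 170 − 34 = 136→136) → #BA9688
63%: (232 − 146.16 = 85.84→86, 188 − 118.44 = 69.56→70, 170 − 107.1 = 62.9→63) → #56463F
93%: (232 − 215.76 = 16.24→16, 188 − 174.84 = 13.16→13, 170 − 158.1 = 11.9→12) → #100D0C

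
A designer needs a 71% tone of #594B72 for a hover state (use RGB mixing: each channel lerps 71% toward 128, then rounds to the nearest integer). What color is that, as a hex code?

#594B72 is rgb(89, 75, 114).
A 71% tone moves each channel 71% toward 128:
  R: 89 + 0.71×(128−89) = 89 + 27.69 = 116.69 → 117
  G: 75 + 0.71×(128−75) = 75 + 37.63 = 112.63 → 113
  B: 114 + 9.94 = 123.94 → 124
rgb(117, 113, 124) = #75717C.

#75717C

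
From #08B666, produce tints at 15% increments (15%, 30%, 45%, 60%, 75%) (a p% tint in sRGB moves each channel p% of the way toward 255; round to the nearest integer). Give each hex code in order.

#08B666 is rgb(8, 182, 102).
15%: (8 + 37.05 = 45.05→45, 182 + 10.95 = 192.95→193, 102 + 22.95 = 124.95→125) → #2DC17D
30%: (8 + 74.1 = 82.1→82, 182 + 21.9 = 203.9→204, 102 + 45.9 = 147.9→148) → #52CC94
45%: (8 + 111.15 = 119.15→119, 182 + 32.85 = 214.85→215, 102 + 68.85 = 170.85→171) → #77D7AB
60%: (8 + 148.2 = 156.2→156, 182 + 43.8 = 225.8→226, 102 + 91.8 = 193.8→194) → #9CE2C2
75%: (8 + 185.25 = 193.25→193, 182 + 54.75 = 236.75→237, 102 + 114.75 = 216.75→217) → #C1EDD9

#2DC17D, #52CC94, #77D7AB, #9CE2C2, #C1EDD9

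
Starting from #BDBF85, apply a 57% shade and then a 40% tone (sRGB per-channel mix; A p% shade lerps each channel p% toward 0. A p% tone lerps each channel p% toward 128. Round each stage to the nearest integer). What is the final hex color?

#BDBF85 is rgb(189, 191, 133).
A 57% shade moves each channel 57% toward 0:
  R: 189 + 0.57×(0−189) = 189 − 107.73 = 81.27 → 81
  G: 191 + 0.57×(0−191) = 191 − 108.87 = 82.13 → 82
  B: 133 + 0.57×(0−133) = 133 − 75.81 = 57.19 → 57
After the shade: rgb(81, 82, 57) = #515239.
A 40% tone moves each channel 40% toward 128:
  R: 81 + 0.4×(128−81) = 81 + 18.8 = 99.8 → 100
  G: 82 + 0.4×(128−82) = 82 + 18.4 = 100.4 → 100
  B: 57 + 28.4 = 85.4 → 85
rgb(100, 100, 85) = #646455.

#646455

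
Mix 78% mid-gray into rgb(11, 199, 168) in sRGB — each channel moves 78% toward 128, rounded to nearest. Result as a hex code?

#669089

Per channel, c → c + 0.78(128 − c):
  R: 11 + 0.78×(128−11) = 11 + 91.26 = 102.26 → 102
  G: 199 + 0.78×(128−199) = 199 − 55.38 = 143.62 → 144
  B: 168 − 31.2 = 136.8 → 137
rgb(102, 144, 137) = #669089.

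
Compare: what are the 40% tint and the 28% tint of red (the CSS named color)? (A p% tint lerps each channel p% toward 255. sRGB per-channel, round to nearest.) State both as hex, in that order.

CSS red is rgb(255, 0, 0).
40% tint:
  R: 255 + 0 = 255 → 255
  G: 0 + 0.4×(255−0) = 0 + 102 = 102 → 102
  B: 0 + 0.4×(255−0) = 0 + 102 = 102 → 102
  → #FF6666
28% tint:
  R: 255 + 0 = 255 → 255
  G: 0 + 0.28×(255−0) = 0 + 71.4 = 71.4 → 71
  B: 0 + 0.28×(255−0) = 0 + 71.4 = 71.4 → 71
  → #FF4747

#FF6666, #FF4747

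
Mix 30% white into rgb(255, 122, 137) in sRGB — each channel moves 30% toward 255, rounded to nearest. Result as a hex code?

#FFA2AC

Per channel, c → c + 0.3(255 − c):
  R: 255 + 0.3×(255−255) = 255 + 0 = 255 → 255
  G: 122 + 0.3×(255−122) = 122 + 39.9 = 161.9 → 162
  B: 137 + 35.4 = 172.4 → 172
rgb(255, 162, 172) = #FFA2AC.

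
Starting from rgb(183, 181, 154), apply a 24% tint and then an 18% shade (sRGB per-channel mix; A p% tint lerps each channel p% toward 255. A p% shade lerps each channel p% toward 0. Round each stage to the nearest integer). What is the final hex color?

#A4A392

A 24% tint moves each channel 24% toward 255:
  R: 183 + 0.24×(255−183) = 183 + 17.28 = 200.28 → 200
  G: 181 + 0.24×(255−181) = 181 + 17.76 = 198.76 → 199
  B: 154 + 0.24×(255−154) = 154 + 24.24 = 178.24 → 178
After the tint: rgb(200, 199, 178) = #C8C7B2.
Lerp each channel 18% toward 0:
  R: 200 + 0.18×(0−200) = 200 − 36 = 164 → 164
  G: 199 − 35.82 = 163.18 → 163
  B: 178 − 32.04 = 145.96 → 146
rgb(164, 163, 146) = #A4A392.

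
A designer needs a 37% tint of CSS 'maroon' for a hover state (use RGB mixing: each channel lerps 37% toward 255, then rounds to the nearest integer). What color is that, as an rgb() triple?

rgb(175, 94, 94)

CSS maroon is rgb(128, 0, 0).
A 37% tint moves each channel 37% toward 255:
  R: 128 + 46.99 = 174.99 → 175
  G: 0 + 0.37×(255−0) = 0 + 94.35 = 94.35 → 94
  B: 0 + 0.37×(255−0) = 0 + 94.35 = 94.35 → 94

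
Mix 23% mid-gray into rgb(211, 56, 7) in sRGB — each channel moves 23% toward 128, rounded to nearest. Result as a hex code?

#c04923

Lerp each channel 23% toward 128:
  R: 211 + 0.23×(128−211) = 211 − 19.09 = 191.91 → 192
  G: 56 + 0.23×(128−56) = 56 + 16.56 = 72.56 → 73
  B: 7 + 0.23×(128−7) = 7 + 27.83 = 34.83 → 35
rgb(192, 73, 35) = #c04923.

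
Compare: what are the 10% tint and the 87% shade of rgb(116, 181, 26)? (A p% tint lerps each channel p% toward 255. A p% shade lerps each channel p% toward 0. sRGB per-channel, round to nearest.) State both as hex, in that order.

#82BC31, #0F1803

10% tint:
  R: 116 + 0.1×(255−116) = 116 + 13.9 = 129.9 → 130
  G: 181 + 7.4 = 188.4 → 188
  B: 26 + 0.1×(255−26) = 26 + 22.9 = 48.9 → 49
  → #82BC31
87% shade:
  R: 116 + 0.87×(0−116) = 116 − 100.92 = 15.08 → 15
  G: 181 − 157.47 = 23.53 → 24
  B: 26 − 22.62 = 3.38 → 3
  → #0F1803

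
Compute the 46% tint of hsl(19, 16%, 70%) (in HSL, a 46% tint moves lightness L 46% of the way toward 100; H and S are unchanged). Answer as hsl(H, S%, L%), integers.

hsl(19, 16%, 84%)

L moves 46% from 70 toward 100: 70 + 13.8 = 83.8 → 84.
H and S are unchanged.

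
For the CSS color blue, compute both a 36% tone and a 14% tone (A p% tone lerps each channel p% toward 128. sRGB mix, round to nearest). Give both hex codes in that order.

#2E2ED1, #1212ED

CSS blue is rgb(0, 0, 255).
36% tone:
  R: 0 + 0.36×(128−0) = 0 + 46.08 = 46.08 → 46
  G: 0 + 0.36×(128−0) = 0 + 46.08 = 46.08 → 46
  B: 255 + 0.36×(128−255) = 255 − 45.72 = 209.28 → 209
  → #2E2ED1
14% tone:
  R: 0 + 17.92 = 17.92 → 18
  G: 0 + 0.14×(128−0) = 0 + 17.92 = 17.92 → 18
  B: 255 − 17.78 = 237.22 → 237
  → #1212ED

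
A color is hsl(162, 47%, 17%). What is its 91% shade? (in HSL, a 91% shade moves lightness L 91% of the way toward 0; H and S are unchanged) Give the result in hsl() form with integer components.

hsl(162, 47%, 2%)

L moves 91% from 17 toward 0: 17 − 15.47 = 1.53 → 2.
H and S are unchanged.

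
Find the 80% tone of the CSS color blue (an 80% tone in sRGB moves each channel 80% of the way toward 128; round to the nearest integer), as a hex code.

#666699

CSS blue is rgb(0, 0, 255).
Lerp each channel 80% toward 128:
  R: 0 + 0.8×(128−0) = 0 + 102.4 = 102.4 → 102
  G: 0 + 0.8×(128−0) = 0 + 102.4 = 102.4 → 102
  B: 255 − 101.6 = 153.4 → 153
rgb(102, 102, 153) = #666699.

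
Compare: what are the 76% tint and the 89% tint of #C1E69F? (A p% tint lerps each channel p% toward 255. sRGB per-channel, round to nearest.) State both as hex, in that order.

#F0F9E8, #F8FCF4

#C1E69F is rgb(193, 230, 159).
76% tint:
  R: 193 + 47.12 = 240.12 → 240
  G: 230 + 0.76×(255−230) = 230 + 19 = 249 → 249
  B: 159 + 72.96 = 231.96 → 232
  → #F0F9E8
89% tint:
  R: 193 + 0.89×(255−193) = 193 + 55.18 = 248.18 → 248
  G: 230 + 22.25 = 252.25 → 252
  B: 159 + 85.44 = 244.44 → 244
  → #F8FCF4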